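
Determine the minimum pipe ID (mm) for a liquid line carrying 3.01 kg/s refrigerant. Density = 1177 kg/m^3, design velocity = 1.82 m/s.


A = m_dot / (rho * v) = 3.01 / (1177 * 1.82) = 0.001405136919 m^2
d = sqrt(4*A/pi) * 1000
d = 42.3 mm

42.3


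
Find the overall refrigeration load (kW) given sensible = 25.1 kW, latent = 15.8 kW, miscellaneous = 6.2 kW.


Q_total = Q_s + Q_l + Q_misc
Q_total = 25.1 + 15.8 + 6.2
Q_total = 47.1 kW

47.1


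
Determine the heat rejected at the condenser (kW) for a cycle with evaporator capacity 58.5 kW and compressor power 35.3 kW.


Q_cond = Q_evap + W
Q_cond = 58.5 + 35.3
Q_cond = 93.8 kW

93.8


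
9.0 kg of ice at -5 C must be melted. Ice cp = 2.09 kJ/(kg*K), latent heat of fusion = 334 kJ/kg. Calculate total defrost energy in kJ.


Sensible heat = cp * dT = 2.09 * 5 = 10.45 kJ/kg
Total per kg = 10.45 + 334 = 344.45 kJ/kg
Q = m * total = 9.0 * 344.45
Q = 3100.1 kJ

3100.1


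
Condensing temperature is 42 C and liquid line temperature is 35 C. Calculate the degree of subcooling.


Subcooling = T_cond - T_liquid
Subcooling = 42 - 35
Subcooling = 7 K

7


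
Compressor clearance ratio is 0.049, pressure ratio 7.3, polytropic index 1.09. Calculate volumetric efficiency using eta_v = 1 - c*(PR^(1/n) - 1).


PR^(1/n) = 7.3^(1/1.09) = 6.19497162
eta_v = 1 - 0.049 * (6.19497162 - 1)
eta_v = 0.7454

0.7454


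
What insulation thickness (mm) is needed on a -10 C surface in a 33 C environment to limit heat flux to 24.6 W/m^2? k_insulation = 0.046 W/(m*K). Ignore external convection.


dT = 33 - (-10) = 43 K
thickness = k * dT / q_max * 1000
thickness = 0.046 * 43 / 24.6 * 1000
thickness = 80.4 mm

80.4


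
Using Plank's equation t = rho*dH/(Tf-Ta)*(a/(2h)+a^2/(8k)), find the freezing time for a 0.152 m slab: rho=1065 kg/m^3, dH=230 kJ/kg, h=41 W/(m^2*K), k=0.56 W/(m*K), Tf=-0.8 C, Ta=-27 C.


dT = -0.8 - (-27) = 26.2 K
term1 = a/(2h) = 0.152/(2*41) = 0.001853658537
term2 = a^2/(8k) = 0.152^2/(8*0.56) = 0.005157142857
t = rho*dH*1000/dT * (term1 + term2)
t = 1065*230*1000/26.2 * (0.001853658537 + 0.005157142857)
t = 65546 s

65546


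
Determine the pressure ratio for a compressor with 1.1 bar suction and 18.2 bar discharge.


PR = P_high / P_low
PR = 18.2 / 1.1
PR = 16.545

16.545


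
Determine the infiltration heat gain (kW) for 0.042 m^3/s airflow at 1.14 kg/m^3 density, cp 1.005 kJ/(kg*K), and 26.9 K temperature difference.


Q = V_dot * rho * cp * dT
Q = 0.042 * 1.14 * 1.005 * 26.9
Q = 1.294 kW

1.294


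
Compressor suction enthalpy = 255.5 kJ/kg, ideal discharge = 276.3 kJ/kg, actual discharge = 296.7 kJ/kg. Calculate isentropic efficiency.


dh_ideal = 276.3 - 255.5 = 20.8 kJ/kg
dh_actual = 296.7 - 255.5 = 41.2 kJ/kg
eta_s = dh_ideal / dh_actual = 20.8 / 41.2
eta_s = 0.5049

0.5049


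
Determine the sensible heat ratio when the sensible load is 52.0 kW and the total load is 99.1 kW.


SHR = Q_sensible / Q_total
SHR = 52.0 / 99.1
SHR = 0.525

0.525


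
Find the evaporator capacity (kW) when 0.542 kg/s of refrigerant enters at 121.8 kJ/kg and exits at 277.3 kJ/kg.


dh = 277.3 - 121.8 = 155.5 kJ/kg
Q_evap = m_dot * dh = 0.542 * 155.5
Q_evap = 84.28 kW

84.28


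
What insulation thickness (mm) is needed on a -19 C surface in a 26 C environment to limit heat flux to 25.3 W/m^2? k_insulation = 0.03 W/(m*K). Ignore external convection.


dT = 26 - (-19) = 45 K
thickness = k * dT / q_max * 1000
thickness = 0.03 * 45 / 25.3 * 1000
thickness = 53.4 mm

53.4


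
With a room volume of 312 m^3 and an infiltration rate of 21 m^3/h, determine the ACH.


ACH = flow / volume
ACH = 21 / 312
ACH = 0.067

0.067


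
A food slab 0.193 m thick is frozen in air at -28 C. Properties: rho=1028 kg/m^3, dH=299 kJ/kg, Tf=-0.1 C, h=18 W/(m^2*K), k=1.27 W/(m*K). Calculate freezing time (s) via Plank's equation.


dT = -0.1 - (-28) = 27.9 K
term1 = a/(2h) = 0.193/(2*18) = 0.005361111111
term2 = a^2/(8k) = 0.193^2/(8*1.27) = 0.003666240157
t = rho*dH*1000/dT * (term1 + term2)
t = 1028*299*1000/27.9 * (0.005361111111 + 0.003666240157)
t = 99454 s

99454


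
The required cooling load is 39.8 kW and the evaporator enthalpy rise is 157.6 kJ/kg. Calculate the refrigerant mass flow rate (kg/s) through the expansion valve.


m_dot = Q / dh
m_dot = 39.8 / 157.6
m_dot = 0.2525 kg/s

0.2525


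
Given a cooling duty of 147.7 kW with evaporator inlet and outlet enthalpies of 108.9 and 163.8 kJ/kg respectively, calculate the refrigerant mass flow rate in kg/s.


dh = 163.8 - 108.9 = 54.9 kJ/kg
m_dot = Q / dh = 147.7 / 54.9 = 2.6903 kg/s

2.6903


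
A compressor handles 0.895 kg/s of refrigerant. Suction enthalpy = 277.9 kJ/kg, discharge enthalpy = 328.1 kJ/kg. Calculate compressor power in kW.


dh = 328.1 - 277.9 = 50.2 kJ/kg
W = m_dot * dh = 0.895 * 50.2 = 44.93 kW

44.93


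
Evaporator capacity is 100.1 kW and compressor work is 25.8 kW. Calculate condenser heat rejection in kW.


Q_cond = Q_evap + W
Q_cond = 100.1 + 25.8
Q_cond = 125.9 kW

125.9


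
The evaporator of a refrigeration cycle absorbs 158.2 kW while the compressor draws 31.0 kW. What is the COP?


COP = Q_evap / W
COP = 158.2 / 31.0
COP = 5.103

5.103


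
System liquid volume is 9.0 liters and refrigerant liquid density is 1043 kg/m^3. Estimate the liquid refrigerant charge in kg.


Charge = V * rho / 1000
Charge = 9.0 * 1043 / 1000
Charge = 9.39 kg

9.39


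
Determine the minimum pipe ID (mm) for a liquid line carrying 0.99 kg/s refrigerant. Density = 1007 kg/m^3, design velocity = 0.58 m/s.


A = m_dot / (rho * v) = 0.99 / (1007 * 0.58) = 0.001695031332 m^2
d = sqrt(4*A/pi) * 1000
d = 46.5 mm

46.5


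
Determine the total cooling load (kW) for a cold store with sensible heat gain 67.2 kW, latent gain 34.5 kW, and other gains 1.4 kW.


Q_total = Q_s + Q_l + Q_misc
Q_total = 67.2 + 34.5 + 1.4
Q_total = 103.1 kW

103.1


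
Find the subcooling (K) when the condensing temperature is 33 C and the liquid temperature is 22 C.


Subcooling = T_cond - T_liquid
Subcooling = 33 - 22
Subcooling = 11 K

11


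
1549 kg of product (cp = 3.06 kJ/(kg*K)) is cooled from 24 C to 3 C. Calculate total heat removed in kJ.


dT = 24 - (3) = 21 K
Q = m * cp * dT = 1549 * 3.06 * 21
Q = 99539 kJ

99539


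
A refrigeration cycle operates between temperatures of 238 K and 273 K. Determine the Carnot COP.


dT = 273 - 238 = 35 K
COP_carnot = T_cold / dT = 238 / 35
COP_carnot = 6.8

6.8


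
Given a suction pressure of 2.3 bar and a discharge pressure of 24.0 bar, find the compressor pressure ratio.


PR = P_high / P_low
PR = 24.0 / 2.3
PR = 10.435

10.435


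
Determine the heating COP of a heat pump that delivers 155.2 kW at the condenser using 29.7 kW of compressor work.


COP_hp = Q_cond / W
COP_hp = 155.2 / 29.7
COP_hp = 5.226

5.226


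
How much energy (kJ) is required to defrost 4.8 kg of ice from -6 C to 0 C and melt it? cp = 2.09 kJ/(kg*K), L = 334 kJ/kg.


Sensible heat = cp * dT = 2.09 * 6 = 12.54 kJ/kg
Total per kg = 12.54 + 334 = 346.54 kJ/kg
Q = m * total = 4.8 * 346.54
Q = 1663.4 kJ

1663.4


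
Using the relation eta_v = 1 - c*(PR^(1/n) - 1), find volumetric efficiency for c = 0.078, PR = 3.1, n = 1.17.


PR^(1/n) = 3.1^(1/1.17) = 2.63006971
eta_v = 1 - 0.078 * (2.63006971 - 1)
eta_v = 0.8729

0.8729


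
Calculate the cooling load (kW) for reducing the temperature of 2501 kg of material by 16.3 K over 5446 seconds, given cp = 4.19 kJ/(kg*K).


Q = m * cp * dT / t
Q = 2501 * 4.19 * 16.3 / 5446
Q = 31.364 kW

31.364


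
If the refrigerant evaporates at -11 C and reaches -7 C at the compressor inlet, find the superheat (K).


Superheat = T_suction - T_evap
Superheat = -7 - (-11)
Superheat = 4 K

4


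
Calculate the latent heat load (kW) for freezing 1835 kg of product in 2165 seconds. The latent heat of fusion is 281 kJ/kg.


Q_lat = m * h_fg / t
Q_lat = 1835 * 281 / 2165
Q_lat = 238.17 kW

238.17


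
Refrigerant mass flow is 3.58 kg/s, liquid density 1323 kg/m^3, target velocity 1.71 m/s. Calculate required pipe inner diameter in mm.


A = m_dot / (rho * v) = 3.58 / (1323 * 1.71) = 0.001582439344 m^2
d = sqrt(4*A/pi) * 1000
d = 44.9 mm

44.9


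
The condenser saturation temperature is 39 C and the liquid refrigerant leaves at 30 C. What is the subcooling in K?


Subcooling = T_cond - T_liquid
Subcooling = 39 - 30
Subcooling = 9 K

9


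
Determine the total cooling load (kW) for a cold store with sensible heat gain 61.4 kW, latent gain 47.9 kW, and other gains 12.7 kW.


Q_total = Q_s + Q_l + Q_misc
Q_total = 61.4 + 47.9 + 12.7
Q_total = 122.0 kW

122.0


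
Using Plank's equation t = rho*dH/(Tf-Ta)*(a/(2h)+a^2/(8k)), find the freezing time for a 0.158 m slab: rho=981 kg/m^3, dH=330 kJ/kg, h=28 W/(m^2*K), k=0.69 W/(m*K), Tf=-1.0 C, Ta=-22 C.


dT = -1.0 - (-22) = 21.0 K
term1 = a/(2h) = 0.158/(2*28) = 0.002821428571
term2 = a^2/(8k) = 0.158^2/(8*0.69) = 0.004522463768
t = rho*dH*1000/dT * (term1 + term2)
t = 981*330*1000/21.0 * (0.002821428571 + 0.004522463768)
t = 113211 s

113211


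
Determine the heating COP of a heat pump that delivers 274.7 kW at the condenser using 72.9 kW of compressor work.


COP_hp = Q_cond / W
COP_hp = 274.7 / 72.9
COP_hp = 3.768

3.768


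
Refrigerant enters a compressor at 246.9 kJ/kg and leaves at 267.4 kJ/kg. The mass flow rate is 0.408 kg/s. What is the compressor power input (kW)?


dh = 267.4 - 246.9 = 20.5 kJ/kg
W = m_dot * dh = 0.408 * 20.5 = 8.36 kW

8.36


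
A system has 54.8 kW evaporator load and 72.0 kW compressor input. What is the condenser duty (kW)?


Q_cond = Q_evap + W
Q_cond = 54.8 + 72.0
Q_cond = 126.8 kW

126.8


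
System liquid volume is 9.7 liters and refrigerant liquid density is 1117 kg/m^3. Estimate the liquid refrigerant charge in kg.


Charge = V * rho / 1000
Charge = 9.7 * 1117 / 1000
Charge = 10.83 kg

10.83


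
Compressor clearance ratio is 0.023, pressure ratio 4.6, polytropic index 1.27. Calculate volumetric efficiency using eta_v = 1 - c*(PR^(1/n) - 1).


PR^(1/n) = 4.6^(1/1.27) = 3.325497
eta_v = 1 - 0.023 * (3.325497 - 1)
eta_v = 0.9465

0.9465


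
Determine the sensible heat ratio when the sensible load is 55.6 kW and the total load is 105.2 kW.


SHR = Q_sensible / Q_total
SHR = 55.6 / 105.2
SHR = 0.529

0.529


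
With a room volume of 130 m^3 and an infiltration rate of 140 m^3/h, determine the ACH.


ACH = flow / volume
ACH = 140 / 130
ACH = 1.077

1.077


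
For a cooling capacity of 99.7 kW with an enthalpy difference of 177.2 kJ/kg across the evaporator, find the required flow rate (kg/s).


m_dot = Q / dh
m_dot = 99.7 / 177.2
m_dot = 0.5626 kg/s

0.5626


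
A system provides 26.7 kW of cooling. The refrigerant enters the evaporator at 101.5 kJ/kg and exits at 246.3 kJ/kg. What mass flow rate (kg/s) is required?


dh = 246.3 - 101.5 = 144.8 kJ/kg
m_dot = Q / dh = 26.7 / 144.8 = 0.1844 kg/s

0.1844


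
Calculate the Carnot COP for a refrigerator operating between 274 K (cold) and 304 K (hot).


dT = 304 - 274 = 30 K
COP_carnot = T_cold / dT = 274 / 30
COP_carnot = 9.133

9.133


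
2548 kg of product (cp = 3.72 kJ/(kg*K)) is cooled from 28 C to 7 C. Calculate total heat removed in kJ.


dT = 28 - (7) = 21 K
Q = m * cp * dT = 2548 * 3.72 * 21
Q = 199050 kJ

199050


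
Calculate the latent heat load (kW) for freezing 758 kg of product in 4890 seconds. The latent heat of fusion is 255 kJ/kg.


Q_lat = m * h_fg / t
Q_lat = 758 * 255 / 4890
Q_lat = 39.53 kW

39.53


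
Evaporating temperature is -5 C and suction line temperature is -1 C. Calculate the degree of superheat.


Superheat = T_suction - T_evap
Superheat = -1 - (-5)
Superheat = 4 K

4


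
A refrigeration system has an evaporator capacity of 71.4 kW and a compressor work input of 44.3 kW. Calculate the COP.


COP = Q_evap / W
COP = 71.4 / 44.3
COP = 1.612

1.612


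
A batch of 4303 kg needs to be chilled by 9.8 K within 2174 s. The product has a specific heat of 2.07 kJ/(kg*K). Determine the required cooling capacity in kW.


Q = m * cp * dT / t
Q = 4303 * 2.07 * 9.8 / 2174
Q = 40.152 kW

40.152


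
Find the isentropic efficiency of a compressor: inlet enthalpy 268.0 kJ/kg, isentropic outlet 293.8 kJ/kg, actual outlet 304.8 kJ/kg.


dh_ideal = 293.8 - 268.0 = 25.8 kJ/kg
dh_actual = 304.8 - 268.0 = 36.8 kJ/kg
eta_s = dh_ideal / dh_actual = 25.8 / 36.8
eta_s = 0.7011

0.7011


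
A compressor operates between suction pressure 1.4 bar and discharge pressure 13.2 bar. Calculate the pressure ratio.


PR = P_high / P_low
PR = 13.2 / 1.4
PR = 9.429

9.429


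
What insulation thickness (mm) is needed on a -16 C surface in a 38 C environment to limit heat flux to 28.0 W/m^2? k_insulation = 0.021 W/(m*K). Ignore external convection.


dT = 38 - (-16) = 54 K
thickness = k * dT / q_max * 1000
thickness = 0.021 * 54 / 28.0 * 1000
thickness = 40.5 mm

40.5


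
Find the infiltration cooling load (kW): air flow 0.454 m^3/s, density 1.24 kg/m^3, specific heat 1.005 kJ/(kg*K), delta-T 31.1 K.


Q = V_dot * rho * cp * dT
Q = 0.454 * 1.24 * 1.005 * 31.1
Q = 17.596 kW

17.596


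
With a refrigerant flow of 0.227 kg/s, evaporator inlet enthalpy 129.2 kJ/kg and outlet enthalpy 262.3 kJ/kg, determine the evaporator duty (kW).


dh = 262.3 - 129.2 = 133.1 kJ/kg
Q_evap = m_dot * dh = 0.227 * 133.1
Q_evap = 30.21 kW

30.21


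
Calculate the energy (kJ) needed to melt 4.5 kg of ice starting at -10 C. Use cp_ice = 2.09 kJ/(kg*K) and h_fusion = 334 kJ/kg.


Sensible heat = cp * dT = 2.09 * 10 = 20.9 kJ/kg
Total per kg = 20.9 + 334 = 354.9 kJ/kg
Q = m * total = 4.5 * 354.9
Q = 1597.1 kJ

1597.1


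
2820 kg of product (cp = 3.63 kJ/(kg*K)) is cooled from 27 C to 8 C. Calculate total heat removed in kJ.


dT = 27 - (8) = 19 K
Q = m * cp * dT = 2820 * 3.63 * 19
Q = 194495 kJ

194495


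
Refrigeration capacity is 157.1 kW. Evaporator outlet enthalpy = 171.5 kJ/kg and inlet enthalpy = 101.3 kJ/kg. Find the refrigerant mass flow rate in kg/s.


dh = 171.5 - 101.3 = 70.2 kJ/kg
m_dot = Q / dh = 157.1 / 70.2 = 2.2379 kg/s

2.2379


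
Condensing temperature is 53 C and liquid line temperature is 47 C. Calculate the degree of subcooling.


Subcooling = T_cond - T_liquid
Subcooling = 53 - 47
Subcooling = 6 K

6


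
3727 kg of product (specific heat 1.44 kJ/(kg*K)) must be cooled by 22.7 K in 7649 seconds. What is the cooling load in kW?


Q = m * cp * dT / t
Q = 3727 * 1.44 * 22.7 / 7649
Q = 15.927 kW

15.927


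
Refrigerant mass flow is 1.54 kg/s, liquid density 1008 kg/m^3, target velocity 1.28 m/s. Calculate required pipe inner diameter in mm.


A = m_dot / (rho * v) = 1.54 / (1008 * 1.28) = 0.001193576389 m^2
d = sqrt(4*A/pi) * 1000
d = 39.0 mm

39.0


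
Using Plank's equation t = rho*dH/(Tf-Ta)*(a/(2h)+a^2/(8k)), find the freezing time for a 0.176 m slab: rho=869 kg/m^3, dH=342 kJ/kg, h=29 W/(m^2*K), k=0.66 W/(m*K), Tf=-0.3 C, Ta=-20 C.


dT = -0.3 - (-20) = 19.7 K
term1 = a/(2h) = 0.176/(2*29) = 0.003034482759
term2 = a^2/(8k) = 0.176^2/(8*0.66) = 0.005866666667
t = rho*dH*1000/dT * (term1 + term2)
t = 869*342*1000/19.7 * (0.003034482759 + 0.005866666667)
t = 134284 s

134284


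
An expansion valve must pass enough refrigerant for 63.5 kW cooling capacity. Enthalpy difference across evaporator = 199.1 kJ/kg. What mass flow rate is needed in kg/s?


m_dot = Q / dh
m_dot = 63.5 / 199.1
m_dot = 0.3189 kg/s

0.3189


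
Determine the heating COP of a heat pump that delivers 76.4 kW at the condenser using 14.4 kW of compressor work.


COP_hp = Q_cond / W
COP_hp = 76.4 / 14.4
COP_hp = 5.306

5.306


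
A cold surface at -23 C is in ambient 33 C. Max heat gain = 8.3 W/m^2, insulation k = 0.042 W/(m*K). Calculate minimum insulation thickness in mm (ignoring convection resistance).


dT = 33 - (-23) = 56 K
thickness = k * dT / q_max * 1000
thickness = 0.042 * 56 / 8.3 * 1000
thickness = 283.4 mm

283.4


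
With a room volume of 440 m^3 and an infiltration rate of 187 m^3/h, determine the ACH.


ACH = flow / volume
ACH = 187 / 440
ACH = 0.425

0.425


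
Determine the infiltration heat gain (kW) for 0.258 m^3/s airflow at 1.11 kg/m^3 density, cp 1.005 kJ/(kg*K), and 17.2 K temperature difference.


Q = V_dot * rho * cp * dT
Q = 0.258 * 1.11 * 1.005 * 17.2
Q = 4.95 kW

4.95


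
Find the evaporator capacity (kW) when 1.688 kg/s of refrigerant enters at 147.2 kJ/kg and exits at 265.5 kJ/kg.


dh = 265.5 - 147.2 = 118.3 kJ/kg
Q_evap = m_dot * dh = 1.688 * 118.3
Q_evap = 199.69 kW

199.69


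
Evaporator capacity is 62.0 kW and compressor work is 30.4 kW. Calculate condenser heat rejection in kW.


Q_cond = Q_evap + W
Q_cond = 62.0 + 30.4
Q_cond = 92.4 kW

92.4


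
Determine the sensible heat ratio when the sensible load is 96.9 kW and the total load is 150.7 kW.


SHR = Q_sensible / Q_total
SHR = 96.9 / 150.7
SHR = 0.643

0.643


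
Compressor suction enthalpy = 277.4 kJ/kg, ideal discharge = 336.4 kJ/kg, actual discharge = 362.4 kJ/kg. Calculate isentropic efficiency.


dh_ideal = 336.4 - 277.4 = 59.0 kJ/kg
dh_actual = 362.4 - 277.4 = 85.0 kJ/kg
eta_s = dh_ideal / dh_actual = 59.0 / 85.0
eta_s = 0.6941

0.6941


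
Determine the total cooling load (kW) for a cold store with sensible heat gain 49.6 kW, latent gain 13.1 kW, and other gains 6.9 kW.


Q_total = Q_s + Q_l + Q_misc
Q_total = 49.6 + 13.1 + 6.9
Q_total = 69.6 kW

69.6


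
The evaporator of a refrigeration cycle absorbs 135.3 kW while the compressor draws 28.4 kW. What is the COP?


COP = Q_evap / W
COP = 135.3 / 28.4
COP = 4.764

4.764


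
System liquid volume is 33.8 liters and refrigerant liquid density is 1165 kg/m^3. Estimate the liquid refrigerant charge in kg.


Charge = V * rho / 1000
Charge = 33.8 * 1165 / 1000
Charge = 39.38 kg

39.38


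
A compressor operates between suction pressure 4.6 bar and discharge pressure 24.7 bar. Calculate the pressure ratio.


PR = P_high / P_low
PR = 24.7 / 4.6
PR = 5.37

5.37


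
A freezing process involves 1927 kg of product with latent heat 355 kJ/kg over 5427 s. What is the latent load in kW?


Q_lat = m * h_fg / t
Q_lat = 1927 * 355 / 5427
Q_lat = 126.05 kW

126.05


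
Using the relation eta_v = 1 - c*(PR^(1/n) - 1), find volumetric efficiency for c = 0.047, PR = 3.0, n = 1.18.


PR^(1/n) = 3.0^(1/1.18) = 2.53711438
eta_v = 1 - 0.047 * (2.53711438 - 1)
eta_v = 0.9278

0.9278


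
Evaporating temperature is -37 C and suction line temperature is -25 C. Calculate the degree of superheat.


Superheat = T_suction - T_evap
Superheat = -25 - (-37)
Superheat = 12 K

12


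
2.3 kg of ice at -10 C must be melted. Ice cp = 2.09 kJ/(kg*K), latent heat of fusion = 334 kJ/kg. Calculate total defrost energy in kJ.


Sensible heat = cp * dT = 2.09 * 10 = 20.9 kJ/kg
Total per kg = 20.9 + 334 = 354.9 kJ/kg
Q = m * total = 2.3 * 354.9
Q = 816.3 kJ

816.3


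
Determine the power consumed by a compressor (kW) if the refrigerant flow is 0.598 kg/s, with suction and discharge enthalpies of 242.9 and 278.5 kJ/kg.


dh = 278.5 - 242.9 = 35.6 kJ/kg
W = m_dot * dh = 0.598 * 35.6 = 21.29 kW

21.29


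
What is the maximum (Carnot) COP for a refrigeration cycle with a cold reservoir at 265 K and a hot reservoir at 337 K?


dT = 337 - 265 = 72 K
COP_carnot = T_cold / dT = 265 / 72
COP_carnot = 3.681

3.681


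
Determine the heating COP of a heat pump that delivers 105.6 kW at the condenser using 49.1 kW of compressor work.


COP_hp = Q_cond / W
COP_hp = 105.6 / 49.1
COP_hp = 2.151

2.151


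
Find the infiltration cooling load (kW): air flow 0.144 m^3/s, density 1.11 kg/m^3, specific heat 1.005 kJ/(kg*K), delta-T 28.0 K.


Q = V_dot * rho * cp * dT
Q = 0.144 * 1.11 * 1.005 * 28.0
Q = 4.498 kW

4.498


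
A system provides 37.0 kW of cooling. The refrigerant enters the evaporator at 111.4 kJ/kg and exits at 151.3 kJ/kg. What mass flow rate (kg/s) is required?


dh = 151.3 - 111.4 = 39.9 kJ/kg
m_dot = Q / dh = 37.0 / 39.9 = 0.9273 kg/s

0.9273


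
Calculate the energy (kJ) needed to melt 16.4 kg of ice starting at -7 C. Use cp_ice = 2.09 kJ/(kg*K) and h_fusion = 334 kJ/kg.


Sensible heat = cp * dT = 2.09 * 7 = 14.63 kJ/kg
Total per kg = 14.63 + 334 = 348.63 kJ/kg
Q = m * total = 16.4 * 348.63
Q = 5717.5 kJ

5717.5


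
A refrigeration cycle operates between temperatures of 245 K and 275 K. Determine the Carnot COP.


dT = 275 - 245 = 30 K
COP_carnot = T_cold / dT = 245 / 30
COP_carnot = 8.167

8.167


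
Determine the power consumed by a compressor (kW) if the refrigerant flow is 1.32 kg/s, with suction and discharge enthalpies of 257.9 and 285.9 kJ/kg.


dh = 285.9 - 257.9 = 28.0 kJ/kg
W = m_dot * dh = 1.32 * 28.0 = 36.96 kW

36.96


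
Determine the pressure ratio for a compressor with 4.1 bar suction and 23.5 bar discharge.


PR = P_high / P_low
PR = 23.5 / 4.1
PR = 5.732

5.732


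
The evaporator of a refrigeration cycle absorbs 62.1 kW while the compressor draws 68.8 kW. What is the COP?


COP = Q_evap / W
COP = 62.1 / 68.8
COP = 0.903

0.903


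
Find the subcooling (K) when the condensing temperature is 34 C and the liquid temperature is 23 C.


Subcooling = T_cond - T_liquid
Subcooling = 34 - 23
Subcooling = 11 K

11


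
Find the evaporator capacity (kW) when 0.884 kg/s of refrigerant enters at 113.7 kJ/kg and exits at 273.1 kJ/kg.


dh = 273.1 - 113.7 = 159.4 kJ/kg
Q_evap = m_dot * dh = 0.884 * 159.4
Q_evap = 140.91 kW

140.91


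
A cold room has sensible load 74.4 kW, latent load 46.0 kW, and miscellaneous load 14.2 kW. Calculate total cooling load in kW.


Q_total = Q_s + Q_l + Q_misc
Q_total = 74.4 + 46.0 + 14.2
Q_total = 134.6 kW

134.6


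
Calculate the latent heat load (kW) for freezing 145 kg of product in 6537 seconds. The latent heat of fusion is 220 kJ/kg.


Q_lat = m * h_fg / t
Q_lat = 145 * 220 / 6537
Q_lat = 4.88 kW

4.88


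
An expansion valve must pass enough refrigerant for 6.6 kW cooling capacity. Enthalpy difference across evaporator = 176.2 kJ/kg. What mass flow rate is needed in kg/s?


m_dot = Q / dh
m_dot = 6.6 / 176.2
m_dot = 0.0375 kg/s

0.0375


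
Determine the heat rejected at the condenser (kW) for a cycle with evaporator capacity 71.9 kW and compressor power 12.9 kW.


Q_cond = Q_evap + W
Q_cond = 71.9 + 12.9
Q_cond = 84.8 kW

84.8


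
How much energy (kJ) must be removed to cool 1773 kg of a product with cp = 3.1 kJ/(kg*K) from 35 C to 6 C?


dT = 35 - (6) = 29 K
Q = m * cp * dT = 1773 * 3.1 * 29
Q = 159393 kJ

159393


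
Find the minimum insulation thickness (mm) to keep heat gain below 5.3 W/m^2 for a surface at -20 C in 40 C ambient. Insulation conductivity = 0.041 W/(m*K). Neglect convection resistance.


dT = 40 - (-20) = 60 K
thickness = k * dT / q_max * 1000
thickness = 0.041 * 60 / 5.3 * 1000
thickness = 464.2 mm

464.2


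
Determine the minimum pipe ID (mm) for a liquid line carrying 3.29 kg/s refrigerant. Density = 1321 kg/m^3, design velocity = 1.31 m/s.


A = m_dot / (rho * v) = 3.29 / (1321 * 1.31) = 0.001901173642 m^2
d = sqrt(4*A/pi) * 1000
d = 49.2 mm

49.2


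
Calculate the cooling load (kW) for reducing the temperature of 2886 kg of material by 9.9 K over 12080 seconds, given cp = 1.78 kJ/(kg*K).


Q = m * cp * dT / t
Q = 2886 * 1.78 * 9.9 / 12080
Q = 4.21 kW

4.21


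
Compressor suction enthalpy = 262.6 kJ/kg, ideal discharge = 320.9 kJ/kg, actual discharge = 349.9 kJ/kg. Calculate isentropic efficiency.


dh_ideal = 320.9 - 262.6 = 58.3 kJ/kg
dh_actual = 349.9 - 262.6 = 87.3 kJ/kg
eta_s = dh_ideal / dh_actual = 58.3 / 87.3
eta_s = 0.6678

0.6678


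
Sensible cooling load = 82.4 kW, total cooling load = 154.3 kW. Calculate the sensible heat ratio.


SHR = Q_sensible / Q_total
SHR = 82.4 / 154.3
SHR = 0.534

0.534


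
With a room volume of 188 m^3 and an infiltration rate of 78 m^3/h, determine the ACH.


ACH = flow / volume
ACH = 78 / 188
ACH = 0.415

0.415


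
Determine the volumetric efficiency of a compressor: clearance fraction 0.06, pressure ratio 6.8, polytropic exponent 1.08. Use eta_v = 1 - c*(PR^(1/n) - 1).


PR^(1/n) = 6.8^(1/1.08) = 5.89985836
eta_v = 1 - 0.06 * (5.89985836 - 1)
eta_v = 0.706

0.706


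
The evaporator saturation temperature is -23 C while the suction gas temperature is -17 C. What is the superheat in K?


Superheat = T_suction - T_evap
Superheat = -17 - (-23)
Superheat = 6 K

6


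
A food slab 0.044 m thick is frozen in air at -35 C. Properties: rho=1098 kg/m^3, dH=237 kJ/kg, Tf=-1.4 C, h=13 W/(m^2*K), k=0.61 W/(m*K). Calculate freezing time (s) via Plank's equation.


dT = -1.4 - (-35) = 33.6 K
term1 = a/(2h) = 0.044/(2*13) = 0.001692307692
term2 = a^2/(8k) = 0.044^2/(8*0.61) = 0.0003967213115
t = rho*dH*1000/dT * (term1 + term2)
t = 1098*237*1000/33.6 * (0.001692307692 + 0.0003967213115)
t = 16179 s

16179


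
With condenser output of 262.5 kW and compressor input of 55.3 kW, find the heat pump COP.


COP_hp = Q_cond / W
COP_hp = 262.5 / 55.3
COP_hp = 4.747

4.747


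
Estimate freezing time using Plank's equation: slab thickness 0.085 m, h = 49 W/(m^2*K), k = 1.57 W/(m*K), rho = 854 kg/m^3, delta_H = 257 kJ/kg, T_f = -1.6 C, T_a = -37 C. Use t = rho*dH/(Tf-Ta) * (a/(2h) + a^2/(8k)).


dT = -1.6 - (-37) = 35.4 K
term1 = a/(2h) = 0.085/(2*49) = 0.0008673469388
term2 = a^2/(8k) = 0.085^2/(8*1.57) = 0.0005752388535
t = rho*dH*1000/dT * (term1 + term2)
t = 854*257*1000/35.4 * (0.0008673469388 + 0.0005752388535)
t = 8944 s

8944


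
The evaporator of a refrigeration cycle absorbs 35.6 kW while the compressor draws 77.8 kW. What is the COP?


COP = Q_evap / W
COP = 35.6 / 77.8
COP = 0.458

0.458


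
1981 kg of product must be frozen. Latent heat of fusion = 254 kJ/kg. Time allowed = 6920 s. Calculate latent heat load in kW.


Q_lat = m * h_fg / t
Q_lat = 1981 * 254 / 6920
Q_lat = 72.71 kW

72.71


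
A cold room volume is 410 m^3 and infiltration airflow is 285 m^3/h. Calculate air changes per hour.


ACH = flow / volume
ACH = 285 / 410
ACH = 0.695

0.695


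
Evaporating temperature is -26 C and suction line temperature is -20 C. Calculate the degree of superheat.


Superheat = T_suction - T_evap
Superheat = -20 - (-26)
Superheat = 6 K

6


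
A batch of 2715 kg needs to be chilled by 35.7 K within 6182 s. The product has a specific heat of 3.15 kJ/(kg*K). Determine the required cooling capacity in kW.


Q = m * cp * dT / t
Q = 2715 * 3.15 * 35.7 / 6182
Q = 49.388 kW

49.388


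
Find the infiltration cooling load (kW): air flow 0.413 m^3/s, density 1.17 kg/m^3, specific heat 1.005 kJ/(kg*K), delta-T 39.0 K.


Q = V_dot * rho * cp * dT
Q = 0.413 * 1.17 * 1.005 * 39.0
Q = 18.939 kW

18.939


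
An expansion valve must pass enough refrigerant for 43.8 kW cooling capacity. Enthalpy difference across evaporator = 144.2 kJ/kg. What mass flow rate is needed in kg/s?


m_dot = Q / dh
m_dot = 43.8 / 144.2
m_dot = 0.3037 kg/s

0.3037


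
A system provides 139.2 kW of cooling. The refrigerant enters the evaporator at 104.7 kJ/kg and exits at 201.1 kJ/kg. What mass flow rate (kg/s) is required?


dh = 201.1 - 104.7 = 96.4 kJ/kg
m_dot = Q / dh = 139.2 / 96.4 = 1.444 kg/s

1.444


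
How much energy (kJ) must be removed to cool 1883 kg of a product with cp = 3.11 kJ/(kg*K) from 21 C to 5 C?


dT = 21 - (5) = 16 K
Q = m * cp * dT = 1883 * 3.11 * 16
Q = 93698 kJ

93698


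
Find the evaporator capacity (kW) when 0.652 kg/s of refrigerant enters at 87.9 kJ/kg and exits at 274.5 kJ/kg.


dh = 274.5 - 87.9 = 186.6 kJ/kg
Q_evap = m_dot * dh = 0.652 * 186.6
Q_evap = 121.66 kW

121.66


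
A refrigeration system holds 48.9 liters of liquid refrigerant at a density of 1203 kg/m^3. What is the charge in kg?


Charge = V * rho / 1000
Charge = 48.9 * 1203 / 1000
Charge = 58.83 kg

58.83


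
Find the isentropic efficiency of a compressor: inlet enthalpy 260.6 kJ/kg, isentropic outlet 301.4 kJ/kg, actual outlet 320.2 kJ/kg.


dh_ideal = 301.4 - 260.6 = 40.8 kJ/kg
dh_actual = 320.2 - 260.6 = 59.6 kJ/kg
eta_s = dh_ideal / dh_actual = 40.8 / 59.6
eta_s = 0.6846

0.6846


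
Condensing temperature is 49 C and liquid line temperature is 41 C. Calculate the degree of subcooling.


Subcooling = T_cond - T_liquid
Subcooling = 49 - 41
Subcooling = 8 K

8


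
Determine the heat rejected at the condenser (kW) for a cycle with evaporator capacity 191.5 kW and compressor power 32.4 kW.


Q_cond = Q_evap + W
Q_cond = 191.5 + 32.4
Q_cond = 223.9 kW

223.9


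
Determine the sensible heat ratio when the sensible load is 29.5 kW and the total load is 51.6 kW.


SHR = Q_sensible / Q_total
SHR = 29.5 / 51.6
SHR = 0.572

0.572


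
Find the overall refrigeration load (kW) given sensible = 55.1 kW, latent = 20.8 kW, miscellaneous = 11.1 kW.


Q_total = Q_s + Q_l + Q_misc
Q_total = 55.1 + 20.8 + 11.1
Q_total = 87.0 kW

87.0


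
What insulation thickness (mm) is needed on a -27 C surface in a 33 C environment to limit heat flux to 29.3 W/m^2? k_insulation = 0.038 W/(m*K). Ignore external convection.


dT = 33 - (-27) = 60 K
thickness = k * dT / q_max * 1000
thickness = 0.038 * 60 / 29.3 * 1000
thickness = 77.8 mm

77.8


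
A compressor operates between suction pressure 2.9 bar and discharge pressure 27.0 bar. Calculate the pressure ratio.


PR = P_high / P_low
PR = 27.0 / 2.9
PR = 9.31

9.31


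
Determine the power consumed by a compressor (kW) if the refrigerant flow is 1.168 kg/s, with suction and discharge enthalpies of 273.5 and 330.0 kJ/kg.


dh = 330.0 - 273.5 = 56.5 kJ/kg
W = m_dot * dh = 1.168 * 56.5 = 65.99 kW

65.99


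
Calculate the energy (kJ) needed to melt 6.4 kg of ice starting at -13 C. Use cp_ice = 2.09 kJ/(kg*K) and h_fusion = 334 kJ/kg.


Sensible heat = cp * dT = 2.09 * 13 = 27.17 kJ/kg
Total per kg = 27.17 + 334 = 361.17 kJ/kg
Q = m * total = 6.4 * 361.17
Q = 2311.5 kJ

2311.5


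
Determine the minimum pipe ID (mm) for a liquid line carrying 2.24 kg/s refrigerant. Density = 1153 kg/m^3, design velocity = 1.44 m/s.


A = m_dot / (rho * v) = 2.24 / (1153 * 1.44) = 0.001349137516 m^2
d = sqrt(4*A/pi) * 1000
d = 41.4 mm

41.4


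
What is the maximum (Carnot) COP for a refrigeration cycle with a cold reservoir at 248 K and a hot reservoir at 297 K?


dT = 297 - 248 = 49 K
COP_carnot = T_cold / dT = 248 / 49
COP_carnot = 5.061

5.061


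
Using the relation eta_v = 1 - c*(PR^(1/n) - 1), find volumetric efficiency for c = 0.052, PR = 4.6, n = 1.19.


PR^(1/n) = 4.6^(1/1.19) = 3.60528295
eta_v = 1 - 0.052 * (3.60528295 - 1)
eta_v = 0.8645

0.8645


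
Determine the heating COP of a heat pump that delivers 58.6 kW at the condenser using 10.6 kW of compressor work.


COP_hp = Q_cond / W
COP_hp = 58.6 / 10.6
COP_hp = 5.528

5.528


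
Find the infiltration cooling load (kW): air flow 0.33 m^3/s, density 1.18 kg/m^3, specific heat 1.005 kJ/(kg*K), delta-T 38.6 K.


Q = V_dot * rho * cp * dT
Q = 0.33 * 1.18 * 1.005 * 38.6
Q = 15.106 kW

15.106


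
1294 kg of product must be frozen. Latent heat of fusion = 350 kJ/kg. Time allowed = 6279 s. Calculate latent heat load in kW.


Q_lat = m * h_fg / t
Q_lat = 1294 * 350 / 6279
Q_lat = 72.13 kW

72.13


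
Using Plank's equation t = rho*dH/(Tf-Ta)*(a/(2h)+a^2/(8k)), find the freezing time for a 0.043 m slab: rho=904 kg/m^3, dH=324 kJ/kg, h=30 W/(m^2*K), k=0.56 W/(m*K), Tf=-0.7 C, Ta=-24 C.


dT = -0.7 - (-24) = 23.3 K
term1 = a/(2h) = 0.043/(2*30) = 0.0007166666667
term2 = a^2/(8k) = 0.043^2/(8*0.56) = 0.0004127232143
t = rho*dH*1000/dT * (term1 + term2)
t = 904*324*1000/23.3 * (0.0007166666667 + 0.0004127232143)
t = 14197 s

14197


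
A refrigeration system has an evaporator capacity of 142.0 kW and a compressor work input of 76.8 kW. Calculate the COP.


COP = Q_evap / W
COP = 142.0 / 76.8
COP = 1.849

1.849


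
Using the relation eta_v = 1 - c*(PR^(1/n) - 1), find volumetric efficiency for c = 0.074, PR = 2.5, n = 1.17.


PR^(1/n) = 2.5^(1/1.17) = 2.18836452
eta_v = 1 - 0.074 * (2.18836452 - 1)
eta_v = 0.9121

0.9121


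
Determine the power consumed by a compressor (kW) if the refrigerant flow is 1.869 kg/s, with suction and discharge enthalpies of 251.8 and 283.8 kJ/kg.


dh = 283.8 - 251.8 = 32.0 kJ/kg
W = m_dot * dh = 1.869 * 32.0 = 59.81 kW

59.81


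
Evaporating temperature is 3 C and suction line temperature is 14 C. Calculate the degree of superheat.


Superheat = T_suction - T_evap
Superheat = 14 - (3)
Superheat = 11 K

11


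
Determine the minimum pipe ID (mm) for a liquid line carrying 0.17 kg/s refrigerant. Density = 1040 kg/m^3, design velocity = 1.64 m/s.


A = m_dot / (rho * v) = 0.17 / (1040 * 1.64) = 0.00009967166979 m^2
d = sqrt(4*A/pi) * 1000
d = 11.3 mm

11.3


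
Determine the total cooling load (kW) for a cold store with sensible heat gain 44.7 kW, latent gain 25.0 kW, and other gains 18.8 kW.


Q_total = Q_s + Q_l + Q_misc
Q_total = 44.7 + 25.0 + 18.8
Q_total = 88.5 kW

88.5


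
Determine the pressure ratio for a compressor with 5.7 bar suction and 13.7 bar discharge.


PR = P_high / P_low
PR = 13.7 / 5.7
PR = 2.404

2.404


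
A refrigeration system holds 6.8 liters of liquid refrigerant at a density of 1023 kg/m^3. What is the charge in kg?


Charge = V * rho / 1000
Charge = 6.8 * 1023 / 1000
Charge = 6.96 kg

6.96


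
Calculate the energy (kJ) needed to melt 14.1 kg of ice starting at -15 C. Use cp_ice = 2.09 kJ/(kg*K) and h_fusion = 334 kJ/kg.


Sensible heat = cp * dT = 2.09 * 15 = 31.35 kJ/kg
Total per kg = 31.35 + 334 = 365.35 kJ/kg
Q = m * total = 14.1 * 365.35
Q = 5151.4 kJ

5151.4


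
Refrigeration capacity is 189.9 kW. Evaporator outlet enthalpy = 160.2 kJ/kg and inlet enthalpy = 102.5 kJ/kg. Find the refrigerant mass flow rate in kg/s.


dh = 160.2 - 102.5 = 57.7 kJ/kg
m_dot = Q / dh = 189.9 / 57.7 = 3.2912 kg/s

3.2912


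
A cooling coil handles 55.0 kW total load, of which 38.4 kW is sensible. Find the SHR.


SHR = Q_sensible / Q_total
SHR = 38.4 / 55.0
SHR = 0.698

0.698


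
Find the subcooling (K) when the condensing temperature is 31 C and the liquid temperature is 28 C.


Subcooling = T_cond - T_liquid
Subcooling = 31 - 28
Subcooling = 3 K

3


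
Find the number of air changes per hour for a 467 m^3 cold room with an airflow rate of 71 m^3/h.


ACH = flow / volume
ACH = 71 / 467
ACH = 0.152

0.152


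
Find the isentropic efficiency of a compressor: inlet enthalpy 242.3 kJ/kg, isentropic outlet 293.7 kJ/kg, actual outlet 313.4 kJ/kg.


dh_ideal = 293.7 - 242.3 = 51.4 kJ/kg
dh_actual = 313.4 - 242.3 = 71.1 kJ/kg
eta_s = dh_ideal / dh_actual = 51.4 / 71.1
eta_s = 0.7229

0.7229


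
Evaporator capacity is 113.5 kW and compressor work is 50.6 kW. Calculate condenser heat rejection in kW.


Q_cond = Q_evap + W
Q_cond = 113.5 + 50.6
Q_cond = 164.1 kW

164.1


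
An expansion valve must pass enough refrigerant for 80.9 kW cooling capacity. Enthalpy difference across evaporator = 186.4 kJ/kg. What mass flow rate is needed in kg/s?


m_dot = Q / dh
m_dot = 80.9 / 186.4
m_dot = 0.434 kg/s

0.434


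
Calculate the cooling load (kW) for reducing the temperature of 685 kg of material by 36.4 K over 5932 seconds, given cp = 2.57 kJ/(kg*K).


Q = m * cp * dT / t
Q = 685 * 2.57 * 36.4 / 5932
Q = 10.802 kW

10.802


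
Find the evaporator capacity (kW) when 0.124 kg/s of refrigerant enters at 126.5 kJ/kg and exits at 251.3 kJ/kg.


dh = 251.3 - 126.5 = 124.8 kJ/kg
Q_evap = m_dot * dh = 0.124 * 124.8
Q_evap = 15.48 kW

15.48


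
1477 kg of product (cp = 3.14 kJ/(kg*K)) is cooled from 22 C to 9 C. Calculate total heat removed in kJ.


dT = 22 - (9) = 13 K
Q = m * cp * dT = 1477 * 3.14 * 13
Q = 60291 kJ

60291


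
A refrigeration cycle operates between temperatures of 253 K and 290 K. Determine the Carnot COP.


dT = 290 - 253 = 37 K
COP_carnot = T_cold / dT = 253 / 37
COP_carnot = 6.838

6.838


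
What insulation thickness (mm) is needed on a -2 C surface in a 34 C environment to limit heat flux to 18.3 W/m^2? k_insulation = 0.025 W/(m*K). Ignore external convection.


dT = 34 - (-2) = 36 K
thickness = k * dT / q_max * 1000
thickness = 0.025 * 36 / 18.3 * 1000
thickness = 49.2 mm

49.2


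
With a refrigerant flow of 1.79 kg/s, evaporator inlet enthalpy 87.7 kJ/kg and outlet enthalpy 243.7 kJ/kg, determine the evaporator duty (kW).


dh = 243.7 - 87.7 = 156.0 kJ/kg
Q_evap = m_dot * dh = 1.79 * 156.0
Q_evap = 279.24 kW

279.24


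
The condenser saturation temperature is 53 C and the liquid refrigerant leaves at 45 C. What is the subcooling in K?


Subcooling = T_cond - T_liquid
Subcooling = 53 - 45
Subcooling = 8 K

8


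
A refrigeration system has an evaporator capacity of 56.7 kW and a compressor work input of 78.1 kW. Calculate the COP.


COP = Q_evap / W
COP = 56.7 / 78.1
COP = 0.726

0.726


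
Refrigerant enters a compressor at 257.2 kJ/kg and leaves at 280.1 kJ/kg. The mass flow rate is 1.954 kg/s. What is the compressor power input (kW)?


dh = 280.1 - 257.2 = 22.9 kJ/kg
W = m_dot * dh = 1.954 * 22.9 = 44.75 kW

44.75


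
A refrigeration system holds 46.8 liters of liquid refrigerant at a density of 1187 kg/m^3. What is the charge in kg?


Charge = V * rho / 1000
Charge = 46.8 * 1187 / 1000
Charge = 55.55 kg

55.55


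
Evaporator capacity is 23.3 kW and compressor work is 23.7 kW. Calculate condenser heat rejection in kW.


Q_cond = Q_evap + W
Q_cond = 23.3 + 23.7
Q_cond = 47.0 kW

47.0


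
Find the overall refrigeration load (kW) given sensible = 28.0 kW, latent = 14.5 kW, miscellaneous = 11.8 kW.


Q_total = Q_s + Q_l + Q_misc
Q_total = 28.0 + 14.5 + 11.8
Q_total = 54.3 kW

54.3


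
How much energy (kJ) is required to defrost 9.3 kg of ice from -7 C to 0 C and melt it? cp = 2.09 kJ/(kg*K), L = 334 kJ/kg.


Sensible heat = cp * dT = 2.09 * 7 = 14.63 kJ/kg
Total per kg = 14.63 + 334 = 348.63 kJ/kg
Q = m * total = 9.3 * 348.63
Q = 3242.3 kJ

3242.3


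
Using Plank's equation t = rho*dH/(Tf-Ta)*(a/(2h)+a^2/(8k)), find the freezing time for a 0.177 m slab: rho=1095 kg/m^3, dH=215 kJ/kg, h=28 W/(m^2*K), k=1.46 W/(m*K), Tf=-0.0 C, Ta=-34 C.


dT = -0.0 - (-34) = 34.0 K
term1 = a/(2h) = 0.177/(2*28) = 0.003160714286
term2 = a^2/(8k) = 0.177^2/(8*1.46) = 0.002682277397
t = rho*dH*1000/dT * (term1 + term2)
t = 1095*215*1000/34.0 * (0.003160714286 + 0.002682277397)
t = 40458 s

40458


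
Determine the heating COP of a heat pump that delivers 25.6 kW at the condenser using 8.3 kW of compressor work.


COP_hp = Q_cond / W
COP_hp = 25.6 / 8.3
COP_hp = 3.084

3.084


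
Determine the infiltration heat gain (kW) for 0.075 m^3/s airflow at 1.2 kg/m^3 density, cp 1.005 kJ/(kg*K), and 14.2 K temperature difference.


Q = V_dot * rho * cp * dT
Q = 0.075 * 1.2 * 1.005 * 14.2
Q = 1.284 kW

1.284


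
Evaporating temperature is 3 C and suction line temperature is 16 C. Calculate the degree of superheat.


Superheat = T_suction - T_evap
Superheat = 16 - (3)
Superheat = 13 K

13


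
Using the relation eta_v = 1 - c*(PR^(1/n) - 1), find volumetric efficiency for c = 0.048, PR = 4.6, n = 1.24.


PR^(1/n) = 4.6^(1/1.24) = 3.42359294
eta_v = 1 - 0.048 * (3.42359294 - 1)
eta_v = 0.8837

0.8837


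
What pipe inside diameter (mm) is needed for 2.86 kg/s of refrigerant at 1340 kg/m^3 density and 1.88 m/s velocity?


A = m_dot / (rho * v) = 2.86 / (1340 * 1.88) = 0.001135281042 m^2
d = sqrt(4*A/pi) * 1000
d = 38.0 mm

38.0
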